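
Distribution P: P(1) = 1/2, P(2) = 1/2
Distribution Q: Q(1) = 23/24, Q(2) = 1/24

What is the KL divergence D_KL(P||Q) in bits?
1.3232 bits

D_KL(P||Q) = Σ P(x) log₂(P(x)/Q(x))

Computing term by term:
  P(1)·log₂(P(1)/Q(1)) = (1/2)·log₂((1/2)/(23/24)) = -0.46930
  P(2)·log₂(P(2)/Q(2)) = (1/2)·log₂((1/2)/(1/24)) = 1.79248

D_KL(P||Q) = -0.46930 + 1.79248 = 1.32318 ≈ 1.3232 bits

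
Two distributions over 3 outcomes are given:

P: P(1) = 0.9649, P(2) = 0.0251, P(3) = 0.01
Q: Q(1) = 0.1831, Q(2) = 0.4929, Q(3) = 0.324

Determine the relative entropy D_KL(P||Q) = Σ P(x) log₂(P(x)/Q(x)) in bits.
2.1556 bits

D_KL(P||Q) = Σ P(x) log₂(P(x)/Q(x))

Computing term by term:
  P(1)·log₂(P(1)/Q(1)) = 0.9649·log₂(0.9649/0.1831) = 2.31359
  P(2)·log₂(P(2)/Q(2)) = 0.0251·log₂(0.0251/0.4929) = -0.10782
  P(3)·log₂(P(3)/Q(3)) = 0.01·log₂(0.01/0.324) = -0.05018

D_KL(P||Q) = 2.31359 - 0.10782 - 0.05018 = 2.15559 ≈ 2.1556 bits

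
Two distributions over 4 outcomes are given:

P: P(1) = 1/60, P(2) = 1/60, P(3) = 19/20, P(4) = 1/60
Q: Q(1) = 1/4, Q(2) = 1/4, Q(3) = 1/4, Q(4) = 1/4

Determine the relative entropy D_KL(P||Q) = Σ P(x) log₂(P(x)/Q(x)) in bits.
1.6344 bits

D_KL(P||Q) = Σ P(x) log₂(P(x)/Q(x))

Computing term by term:
  P(1)·log₂(P(1)/Q(1)) = (1/60)·log₂((1/60)/(1/4)) = -0.06511
  P(2)·log₂(P(2)/Q(2)) = (1/60)·log₂((1/60)/(1/4)) = -0.06511
  P(3)·log₂(P(3)/Q(3)) = (19/20)·log₂((19/20)/(1/4)) = 1.82970
  P(4)·log₂(P(4)/Q(4)) = (1/60)·log₂((1/60)/(1/4)) = -0.06511

D_KL(P||Q) = -0.06511 - 0.06511 + 1.82970 - 0.06511 = 1.63437 ≈ 1.6344 bits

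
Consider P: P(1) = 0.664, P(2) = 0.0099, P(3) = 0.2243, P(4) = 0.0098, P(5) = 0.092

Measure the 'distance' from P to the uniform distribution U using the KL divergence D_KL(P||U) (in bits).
0.9980 bits

U(i) = 1/5 for all i

D_KL(P||U) = Σ P(x) log₂(P(x) / (1/5))
           = Σ P(x) log₂(P(x)) + log₂(5)
           = log₂(5) - H(P)

H(P) = -Σ P(x) log₂(P(x)):
  -P(1)·log₂(P(1)) = -(0.664)·log₂(0.664) = 0.39225
  -P(2)·log₂(P(2)) = -(0.0099)·log₂(0.0099) = 0.06592
  -P(3)·log₂(P(3)) = -(0.2243)·log₂(0.2243) = 0.48370
  -P(4)·log₂(P(4)) = -(0.0098)·log₂(0.0098) = 0.06540
  -P(5)·log₂(P(5)) = -(0.092)·log₂(0.092) = 0.31668
H(P) = 0.39225 + 0.06592 + 0.48370 + 0.06540 + 0.31668 = 1.32395 bits

log₂(5) = 2.32193 bits

D_KL(P||U) = 2.32193 - 1.32395 = 0.99798 ≈ 0.9980 bits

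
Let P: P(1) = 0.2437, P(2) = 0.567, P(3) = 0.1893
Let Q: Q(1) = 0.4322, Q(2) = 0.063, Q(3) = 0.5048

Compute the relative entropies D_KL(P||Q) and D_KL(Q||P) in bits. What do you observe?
D_KL(P||Q) = 1.3280 bits, D_KL(Q||P) = 0.8719 bits. The two directions give different values (D_KL(P||Q) exceeds D_KL(Q||P) by 0.4561 bits): KL divergence is asymmetric.

D_KL(P||Q) = Σ P(x) log₂(P(x)/Q(x))

Computing term by term:
  P(1)·log₂(P(1)/Q(1)) = 0.2437·log₂(0.2437/0.4322) = -0.20144
  P(2)·log₂(P(2)/Q(2)) = 0.567·log₂(0.567/0.063) = 1.79735
  P(3)·log₂(P(3)/Q(3)) = 0.1893·log₂(0.1893/0.5048) = -0.26787

D_KL(P||Q) = -0.20144 + 1.79735 - 0.26787 = 1.32804 ≈ 1.3280 bits

D_KL(Q||P) = Σ Q(x) log₂(Q(x)/P(x))

Computing term by term:
  Q(1)·log₂(Q(1)/P(1)) = 0.4322·log₂(0.4322/0.2437) = 0.35725
  Q(2)·log₂(Q(2)/P(2)) = 0.063·log₂(0.063/0.567) = -0.19971
  Q(3)·log₂(Q(3)/P(3)) = 0.5048·log₂(0.5048/0.1893) = 0.71431

D_KL(Q||P) = 0.35725 - 0.19971 + 0.71431 = 0.87185 ≈ 0.8719 bits

These are NOT equal (difference: 0.4561 bits). KL divergence is asymmetric: D_KL(P||Q) ≠ D_KL(Q||P) in general.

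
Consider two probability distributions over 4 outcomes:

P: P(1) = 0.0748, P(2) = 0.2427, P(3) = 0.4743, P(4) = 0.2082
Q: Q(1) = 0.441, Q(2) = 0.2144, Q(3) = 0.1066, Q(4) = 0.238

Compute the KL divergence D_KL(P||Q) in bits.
0.8332 bits

D_KL(P||Q) = Σ P(x) log₂(P(x)/Q(x))

Computing term by term:
  P(1)·log₂(P(1)/Q(1)) = 0.0748·log₂(0.0748/0.441) = -0.19146
  P(2)·log₂(P(2)/Q(2)) = 0.2427·log₂(0.2427/0.2144) = 0.04341
  P(3)·log₂(P(3)/Q(3)) = 0.4743·log₂(0.4743/0.1066) = 1.02145
  P(4)·log₂(P(4)/Q(4)) = 0.2082·log₂(0.2082/0.238) = -0.04018

D_KL(P||Q) = -0.19146 + 0.04341 + 1.02145 - 0.04018 = 0.83322 ≈ 0.8332 bits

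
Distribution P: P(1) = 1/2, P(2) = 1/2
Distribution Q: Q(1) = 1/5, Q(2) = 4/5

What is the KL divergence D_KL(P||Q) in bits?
0.3219 bits

D_KL(P||Q) = Σ P(x) log₂(P(x)/Q(x))

Computing term by term:
  P(1)·log₂(P(1)/Q(1)) = (1/2)·log₂((1/2)/(1/5)) = 0.66096
  P(2)·log₂(P(2)/Q(2)) = (1/2)·log₂((1/2)/(4/5)) = -0.33904

D_KL(P||Q) = 0.66096 - 0.33904 = 0.32192 ≈ 0.3219 bits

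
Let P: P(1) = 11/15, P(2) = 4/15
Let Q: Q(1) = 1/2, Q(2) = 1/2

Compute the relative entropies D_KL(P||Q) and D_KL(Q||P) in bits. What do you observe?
D_KL(P||Q) = 0.1634 bits, D_KL(Q||P) = 0.1772 bits. The two directions give different values (D_KL(Q||P) exceeds D_KL(P||Q) by 0.0138 bits): KL divergence is asymmetric.

D_KL(P||Q) = Σ P(x) log₂(P(x)/Q(x))

Computing term by term:
  P(1)·log₂(P(1)/Q(1)) = (11/15)·log₂((11/15)/(1/2)) = 0.40520
  P(2)·log₂(P(2)/Q(2)) = (4/15)·log₂((4/15)/(1/2)) = -0.24184

D_KL(P||Q) = 0.40520 - 0.24184 = 0.16336 ≈ 0.1634 bits

D_KL(Q||P) = Σ Q(x) log₂(Q(x)/P(x))

Computing term by term:
  Q(1)·log₂(Q(1)/P(1)) = (1/2)·log₂((1/2)/(11/15)) = -0.27627
  Q(2)·log₂(Q(2)/P(2)) = (1/2)·log₂((1/2)/(4/15)) = 0.45345

D_KL(Q||P) = -0.27627 + 0.45345 = 0.17718 ≈ 0.1772 bits

These are NOT equal (difference: 0.0138 bits). KL divergence is asymmetric: D_KL(P||Q) ≠ D_KL(Q||P) in general.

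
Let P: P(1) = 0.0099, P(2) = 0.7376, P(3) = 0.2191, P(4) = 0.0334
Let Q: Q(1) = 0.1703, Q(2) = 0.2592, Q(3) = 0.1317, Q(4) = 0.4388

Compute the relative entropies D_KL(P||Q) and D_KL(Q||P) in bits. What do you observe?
D_KL(P||Q) = 1.1090 bits, D_KL(Q||P) = 1.8416 bits. The two directions give different values (D_KL(Q||P) exceeds D_KL(P||Q) by 0.7326 bits): KL divergence is asymmetric.

D_KL(P||Q) = Σ P(x) log₂(P(x)/Q(x))

Computing term by term:
  P(1)·log₂(P(1)/Q(1)) = 0.0099·log₂(0.0099/0.1703) = -0.04063
  P(2)·log₂(P(2)/Q(2)) = 0.7376·log₂(0.7376/0.2592) = 1.11287
  P(3)·log₂(P(3)/Q(3)) = 0.2191·log₂(0.2191/0.1317) = 0.16089
  P(4)·log₂(P(4)/Q(4)) = 0.0334·log₂(0.0334/0.4388) = -0.12410

D_KL(P||Q) = -0.04063 + 1.11287 + 0.16089 - 0.12410 = 1.10903 ≈ 1.1090 bits

D_KL(Q||P) = Σ Q(x) log₂(Q(x)/P(x))

Computing term by term:
  Q(1)·log₂(Q(1)/P(1)) = 0.1703·log₂(0.1703/0.0099) = 0.69900
  Q(2)·log₂(Q(2)/P(2)) = 0.2592·log₂(0.2592/0.7376) = -0.39107
  Q(3)·log₂(Q(3)/P(3)) = 0.1317·log₂(0.1317/0.2191) = -0.09671
  Q(4)·log₂(Q(4)/P(4)) = 0.4388·log₂(0.4388/0.0334) = 1.63042

D_KL(Q||P) = 0.69900 - 0.39107 - 0.09671 + 1.63042 = 1.84164 ≈ 1.8416 bits

These are NOT equal (difference: 0.7326 bits). KL divergence is asymmetric: D_KL(P||Q) ≠ D_KL(Q||P) in general.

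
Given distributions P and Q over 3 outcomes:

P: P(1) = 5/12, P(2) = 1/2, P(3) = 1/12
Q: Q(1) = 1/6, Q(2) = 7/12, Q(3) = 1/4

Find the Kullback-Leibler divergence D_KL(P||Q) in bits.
0.3075 bits

D_KL(P||Q) = Σ P(x) log₂(P(x)/Q(x))

Computing term by term:
  P(1)·log₂(P(1)/Q(1)) = (5/12)·log₂((5/12)/(1/6)) = 0.55080
  P(2)·log₂(P(2)/Q(2)) = (1/2)·log₂((1/2)/(7/12)) = -0.11120
  P(3)·log₂(P(3)/Q(3)) = (1/12)·log₂((1/12)/(1/4)) = -0.13208

D_KL(P||Q) = 0.55080 - 0.11120 - 0.13208 = 0.30752 ≈ 0.3075 bits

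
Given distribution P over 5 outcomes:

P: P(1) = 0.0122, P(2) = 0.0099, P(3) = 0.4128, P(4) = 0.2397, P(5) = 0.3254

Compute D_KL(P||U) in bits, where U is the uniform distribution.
0.6305 bits

U(i) = 1/5 for all i

D_KL(P||U) = Σ P(x) log₂(P(x) / (1/5))
           = Σ P(x) log₂(P(x)) + log₂(5)
           = log₂(5) - H(P)

H(P) = -Σ P(x) log₂(P(x)):
  -P(1)·log₂(P(1)) = -(0.0122)·log₂(0.0122) = 0.07756
  -P(2)·log₂(P(2)) = -(0.0099)·log₂(0.0099) = 0.06592
  -P(3)·log₂(P(3)) = -(0.4128)·log₂(0.4128) = 0.52693
  -P(4)·log₂(P(4)) = -(0.2397)·log₂(0.2397) = 0.49395
  -P(5)·log₂(P(5)) = -(0.3254)·log₂(0.3254) = 0.52705
H(P) = 0.07756 + 0.06592 + 0.52693 + 0.49395 + 0.52705 = 1.69141 bits

log₂(5) = 2.32193 bits

D_KL(P||U) = 2.32193 - 1.69141 = 0.63052 ≈ 0.6305 bits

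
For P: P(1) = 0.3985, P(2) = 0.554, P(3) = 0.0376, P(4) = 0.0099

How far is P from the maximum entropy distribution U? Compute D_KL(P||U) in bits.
0.7551 bits

U(i) = 1/4 for all i

D_KL(P||U) = Σ P(x) log₂(P(x) / (1/4))
           = Σ P(x) log₂(P(x)) + log₂(4)
           = log₂(4) - H(P)

H(P) = -Σ P(x) log₂(P(x)):
  -P(1)·log₂(P(1)) = -(0.3985)·log₂(0.3985) = 0.52895
  -P(2)·log₂(P(2)) = -(0.554)·log₂(0.554) = 0.47203
  -P(3)·log₂(P(3)) = -(0.0376)·log₂(0.0376) = 0.17797
  -P(4)·log₂(P(4)) = -(0.0099)·log₂(0.0099) = 0.06592
H(P) = 0.52895 + 0.47203 + 0.17797 + 0.06592 = 1.24487 bits

log₂(4) = 2.00000 bits

D_KL(P||U) = 2.00000 - 1.24487 = 0.75513 ≈ 0.7551 bits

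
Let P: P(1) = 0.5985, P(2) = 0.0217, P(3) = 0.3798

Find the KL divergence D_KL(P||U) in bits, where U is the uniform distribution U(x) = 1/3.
0.4913 bits

U(i) = 1/3 for all i

D_KL(P||U) = Σ P(x) log₂(P(x) / (1/3))
           = Σ P(x) log₂(P(x)) + log₂(3)
           = log₂(3) - H(P)

H(P) = -Σ P(x) log₂(P(x)):
  -P(1)·log₂(P(1)) = -(0.5985)·log₂(0.5985) = 0.44324
  -P(2)·log₂(P(2)) = -(0.0217)·log₂(0.0217) = 0.11992
  -P(3)·log₂(P(3)) = -(0.3798)·log₂(0.3798) = 0.53046
H(P) = 0.44324 + 0.11992 + 0.53046 = 1.09362 bits

log₂(3) = 1.58496 bits

D_KL(P||U) = 1.58496 - 1.09362 = 0.49134 ≈ 0.4913 bits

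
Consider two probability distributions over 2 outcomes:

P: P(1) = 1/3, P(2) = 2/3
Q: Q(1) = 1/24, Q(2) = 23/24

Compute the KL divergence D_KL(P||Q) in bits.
0.6510 bits

D_KL(P||Q) = Σ P(x) log₂(P(x)/Q(x))

Computing term by term:
  P(1)·log₂(P(1)/Q(1)) = (1/3)·log₂((1/3)/(1/24)) = 1.00000
  P(2)·log₂(P(2)/Q(2)) = (2/3)·log₂((2/3)/(23/24)) = -0.34904

D_KL(P||Q) = 1.00000 - 0.34904 = 0.65096 ≈ 0.6510 bits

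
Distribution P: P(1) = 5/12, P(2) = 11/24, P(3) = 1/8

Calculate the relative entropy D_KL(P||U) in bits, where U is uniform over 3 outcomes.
0.1678 bits

U(i) = 1/3 for all i

D_KL(P||U) = Σ P(x) log₂(P(x) / (1/3))
           = Σ P(x) log₂(P(x)) + log₂(3)
           = log₂(3) - H(P)

H(P) = -Σ P(x) log₂(P(x)):
  -P(1)·log₂(P(1)) = -(5/12)·log₂(5/12) = 0.52626
  -P(2)·log₂(P(2)) = -(11/24)·log₂(11/24) = 0.51587
  -P(3)·log₂(P(3)) = -(1/8)·log₂(1/8) = 0.37500
H(P) = 0.52626 + 0.51587 + 0.37500 = 1.41713 bits

log₂(3) = 1.58496 bits

D_KL(P||U) = 1.58496 - 1.41713 = 0.16783 ≈ 0.1678 bits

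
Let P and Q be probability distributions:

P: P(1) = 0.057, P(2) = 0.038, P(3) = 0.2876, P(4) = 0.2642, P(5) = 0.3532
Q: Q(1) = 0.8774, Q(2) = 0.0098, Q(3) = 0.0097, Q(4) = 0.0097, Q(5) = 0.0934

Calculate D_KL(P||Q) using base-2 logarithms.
3.1932 bits

D_KL(P||Q) = Σ P(x) log₂(P(x)/Q(x))

Computing term by term:
  P(1)·log₂(P(1)/Q(1)) = 0.057·log₂(0.057/0.8774) = -0.22482
  P(2)·log₂(P(2)/Q(2)) = 0.038·log₂(0.038/0.0098) = 0.07430
  P(3)·log₂(P(3)/Q(3)) = 0.2876·log₂(0.2876/0.0097) = 1.40635
  P(4)·log₂(P(4)/Q(4)) = 0.2642·log₂(0.2642/0.0097) = 1.25957
  P(5)·log₂(P(5)/Q(5)) = 0.3532·log₂(0.3532/0.0934) = 0.67779

D_KL(P||Q) = -0.22482 + 0.07430 + 1.40635 + 1.25957 + 0.67779 = 3.19319 ≈ 3.1932 bits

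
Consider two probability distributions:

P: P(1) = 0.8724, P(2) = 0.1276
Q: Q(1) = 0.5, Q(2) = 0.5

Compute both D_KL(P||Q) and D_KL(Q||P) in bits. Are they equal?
D_KL(P||Q) = 0.4492 bits, D_KL(Q||P) = 0.5836 bits. No, they are not equal.

D_KL(P||Q) = Σ P(x) log₂(P(x)/Q(x))

Computing term by term:
  P(1)·log₂(P(1)/Q(1)) = 0.8724·log₂(0.8724/0.5) = 0.70059
  P(2)·log₂(P(2)/Q(2)) = 0.1276·log₂(0.1276/0.5) = -0.25141

D_KL(P||Q) = 0.70059 - 0.25141 = 0.44918 ≈ 0.4492 bits

D_KL(Q||P) = Σ Q(x) log₂(Q(x)/P(x))

Computing term by term:
  Q(1)·log₂(Q(1)/P(1)) = 0.5·log₂(0.5/0.8724) = -0.40153
  Q(2)·log₂(Q(2)/P(2)) = 0.5·log₂(0.5/0.1276) = 0.98515

D_KL(Q||P) = -0.40153 + 0.98515 = 0.58362 ≈ 0.5836 bits

These are NOT equal (difference: 0.1344 bits). KL divergence is asymmetric: D_KL(P||Q) ≠ D_KL(Q||P) in general.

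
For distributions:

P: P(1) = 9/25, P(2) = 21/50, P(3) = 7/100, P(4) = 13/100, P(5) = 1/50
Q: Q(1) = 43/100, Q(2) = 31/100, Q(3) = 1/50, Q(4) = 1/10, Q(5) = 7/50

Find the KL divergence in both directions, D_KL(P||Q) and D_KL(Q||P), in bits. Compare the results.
D_KL(P||Q) = 0.2113 bits, D_KL(Q||P) = 0.2934 bits. D_KL(Q||P) is larger than D_KL(P||Q) by 0.0821 bits; the two directions differ.

D_KL(P||Q) = Σ P(x) log₂(P(x)/Q(x))

Computing term by term:
  P(1)·log₂(P(1)/Q(1)) = (9/25)·log₂((9/25)/(43/100)) = -0.09228
  P(2)·log₂(P(2)/Q(2)) = (21/50)·log₂((21/50)/(31/100)) = 0.18401
  P(3)·log₂(P(3)/Q(3)) = (7/100)·log₂((7/100)/(1/50)) = 0.12651
  P(4)·log₂(P(4)/Q(4)) = (13/100)·log₂((13/100)/(1/10)) = 0.04921
  P(5)·log₂(P(5)/Q(5)) = (1/50)·log₂((1/50)/(7/50)) = -0.05615

D_KL(P||Q) = -0.09228 + 0.18401 + 0.12651 + 0.04921 - 0.05615 = 0.21130 ≈ 0.2113 bits

D_KL(Q||P) = Σ Q(x) log₂(Q(x)/P(x))

Computing term by term:
  Q(1)·log₂(Q(1)/P(1)) = (43/100)·log₂((43/100)/(9/25)) = 0.11023
  Q(2)·log₂(Q(2)/P(2)) = (31/100)·log₂((31/100)/(21/50)) = -0.13582
  Q(3)·log₂(Q(3)/P(3)) = (1/50)·log₂((1/50)/(7/100)) = -0.03615
  Q(4)·log₂(Q(4)/P(4)) = (1/10)·log₂((1/10)/(13/100)) = -0.03785
  Q(5)·log₂(Q(5)/P(5)) = (7/50)·log₂((7/50)/(1/50)) = 0.39303

D_KL(Q||P) = 0.11023 - 0.13582 - 0.03615 - 0.03785 + 0.39303 = 0.29344 ≈ 0.2934 bits

These are NOT equal (difference: 0.0821 bits). KL divergence is asymmetric: D_KL(P||Q) ≠ D_KL(Q||P) in general.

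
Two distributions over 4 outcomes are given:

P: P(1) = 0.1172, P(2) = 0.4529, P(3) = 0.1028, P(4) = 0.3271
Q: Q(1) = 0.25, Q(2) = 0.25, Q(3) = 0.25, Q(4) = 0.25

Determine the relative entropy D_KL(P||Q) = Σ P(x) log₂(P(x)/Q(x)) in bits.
0.2552 bits

D_KL(P||Q) = Σ P(x) log₂(P(x)/Q(x))

Computing term by term:
  P(1)·log₂(P(1)/Q(1)) = 0.1172·log₂(0.1172/0.25) = -0.12809
  P(2)·log₂(P(2)/Q(2)) = 0.4529·log₂(0.4529/0.25) = 0.38826
  P(3)·log₂(P(3)/Q(3)) = 0.1028·log₂(0.1028/0.25) = -0.13180
  P(4)·log₂(P(4)/Q(4)) = 0.3271·log₂(0.3271/0.25) = 0.12685

D_KL(P||Q) = -0.12809 + 0.38826 - 0.13180 + 0.12685 = 0.25522 ≈ 0.2552 bits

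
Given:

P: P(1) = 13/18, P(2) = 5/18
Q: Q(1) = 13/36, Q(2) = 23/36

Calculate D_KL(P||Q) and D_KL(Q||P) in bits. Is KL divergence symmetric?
D_KL(P||Q) = 0.3884 bits, D_KL(Q||P) = 0.4066 bits. No, KL divergence is not symmetric.

D_KL(P||Q) = Σ P(x) log₂(P(x)/Q(x))

Computing term by term:
  P(1)·log₂(P(1)/Q(1)) = (13/18)·log₂((13/18)/(13/36)) = 0.72222
  P(2)·log₂(P(2)/Q(2)) = (5/18)·log₂((5/18)/(23/36)) = -0.33379

D_KL(P||Q) = 0.72222 - 0.33379 = 0.38843 ≈ 0.3884 bits

D_KL(Q||P) = Σ Q(x) log₂(Q(x)/P(x))

Computing term by term:
  Q(1)·log₂(Q(1)/P(1)) = (13/36)·log₂((13/36)/(13/18)) = -0.36111
  Q(2)·log₂(Q(2)/P(2)) = (23/36)·log₂((23/36)/(5/18)) = 0.76771

D_KL(Q||P) = -0.36111 + 0.76771 = 0.40660 ≈ 0.4066 bits

These are NOT equal (difference: 0.0182 bits). KL divergence is asymmetric: D_KL(P||Q) ≠ D_KL(Q||P) in general.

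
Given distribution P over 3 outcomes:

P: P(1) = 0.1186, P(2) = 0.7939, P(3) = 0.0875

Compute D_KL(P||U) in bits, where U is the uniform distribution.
0.6483 bits

U(i) = 1/3 for all i

D_KL(P||U) = Σ P(x) log₂(P(x) / (1/3))
           = Σ P(x) log₂(P(x)) + log₂(3)
           = log₂(3) - H(P)

H(P) = -Σ P(x) log₂(P(x)):
  -P(1)·log₂(P(1)) = -(0.1186)·log₂(0.1186) = 0.36479
  -P(2)·log₂(P(2)) = -(0.7939)·log₂(0.7939) = 0.26435
  -P(3)·log₂(P(3)) = -(0.0875)·log₂(0.0875) = 0.30753
H(P) = 0.36479 + 0.26435 + 0.30753 = 0.93667 bits

log₂(3) = 1.58496 bits

D_KL(P||U) = 1.58496 - 0.93667 = 0.64829 ≈ 0.6483 bits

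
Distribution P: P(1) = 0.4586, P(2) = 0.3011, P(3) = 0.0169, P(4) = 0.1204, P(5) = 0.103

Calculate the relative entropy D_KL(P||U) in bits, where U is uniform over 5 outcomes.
0.4798 bits

U(i) = 1/5 for all i

D_KL(P||U) = Σ P(x) log₂(P(x) / (1/5))
           = Σ P(x) log₂(P(x)) + log₂(5)
           = log₂(5) - H(P)

H(P) = -Σ P(x) log₂(P(x)):
  -P(1)·log₂(P(1)) = -(0.4586)·log₂(0.4586) = 0.51578
  -P(2)·log₂(P(2)) = -(0.3011)·log₂(0.3011) = 0.52141
  -P(3)·log₂(P(3)) = -(0.0169)·log₂(0.0169) = 0.09949
  -P(4)·log₂(P(4)) = -(0.1204)·log₂(0.1204) = 0.36771
  -P(5)·log₂(P(5)) = -(0.103)·log₂(0.103) = 0.33777
H(P) = 0.51578 + 0.52141 + 0.09949 + 0.36771 + 0.33777 = 1.84216 bits

log₂(5) = 2.32193 bits

D_KL(P||U) = 2.32193 - 1.84216 = 0.47977 ≈ 0.4798 bits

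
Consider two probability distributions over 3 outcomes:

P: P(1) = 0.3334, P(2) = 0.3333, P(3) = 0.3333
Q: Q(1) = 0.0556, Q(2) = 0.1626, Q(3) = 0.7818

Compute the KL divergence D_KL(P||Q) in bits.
0.7967 bits

D_KL(P||Q) = Σ P(x) log₂(P(x)/Q(x))

Computing term by term:
  P(1)·log₂(P(1)/Q(1)) = 0.3334·log₂(0.3334/0.0556) = 0.86154
  P(2)·log₂(P(2)/Q(2)) = 0.3333·log₂(0.3333/0.1626) = 0.34513
  P(3)·log₂(P(3)/Q(3)) = 0.3333·log₂(0.3333/0.7818) = -0.40995

D_KL(P||Q) = 0.86154 + 0.34513 - 0.40995 = 0.79672 ≈ 0.7967 bits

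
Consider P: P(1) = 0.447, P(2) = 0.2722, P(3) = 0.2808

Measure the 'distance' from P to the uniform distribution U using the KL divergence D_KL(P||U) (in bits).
0.0402 bits

U(i) = 1/3 for all i

D_KL(P||U) = Σ P(x) log₂(P(x) / (1/3))
           = Σ P(x) log₂(P(x)) + log₂(3)
           = log₂(3) - H(P)

H(P) = -Σ P(x) log₂(P(x)):
  -P(1)·log₂(P(1)) = -(0.447)·log₂(0.447) = 0.51926
  -P(2)·log₂(P(2)) = -(0.2722)·log₂(0.2722) = 0.51099
  -P(3)·log₂(P(3)) = -(0.2808)·log₂(0.2808) = 0.51453
H(P) = 0.51926 + 0.51099 + 0.51453 = 1.54478 bits

log₂(3) = 1.58496 bits

D_KL(P||U) = 1.58496 - 1.54478 = 0.04018 ≈ 0.0402 bits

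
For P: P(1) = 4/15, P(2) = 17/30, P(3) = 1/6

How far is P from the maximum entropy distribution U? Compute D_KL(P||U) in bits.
0.1813 bits

U(i) = 1/3 for all i

D_KL(P||U) = Σ P(x) log₂(P(x) / (1/3))
           = Σ P(x) log₂(P(x)) + log₂(3)
           = log₂(3) - H(P)

H(P) = -Σ P(x) log₂(P(x)):
  -P(1)·log₂(P(1)) = -(4/15)·log₂(4/15) = 0.50850
  -P(2)·log₂(P(2)) = -(17/30)·log₂(17/30) = 0.46434
  -P(3)·log₂(P(3)) = -(1/6)·log₂(1/6) = 0.43083
H(P) = 0.50850 + 0.46434 + 0.43083 = 1.40367 bits

log₂(3) = 1.58496 bits

D_KL(P||U) = 1.58496 - 1.40367 = 0.18129 ≈ 0.1813 bits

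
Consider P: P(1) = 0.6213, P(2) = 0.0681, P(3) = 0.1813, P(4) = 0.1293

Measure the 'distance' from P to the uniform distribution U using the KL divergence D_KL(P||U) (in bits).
0.4812 bits

U(i) = 1/4 for all i

D_KL(P||U) = Σ P(x) log₂(P(x) / (1/4))
           = Σ P(x) log₂(P(x)) + log₂(4)
           = log₂(4) - H(P)

H(P) = -Σ P(x) log₂(P(x)):
  -P(1)·log₂(P(1)) = -(0.6213)·log₂(0.6213) = 0.42661
  -P(2)·log₂(P(2)) = -(0.0681)·log₂(0.0681) = 0.26397
  -P(3)·log₂(P(3)) = -(0.1813)·log₂(0.1813) = 0.44664
  -P(4)·log₂(P(4)) = -(0.1293)·log₂(0.1293) = 0.38159
H(P) = 0.42661 + 0.26397 + 0.44664 + 0.38159 = 1.51881 bits

log₂(4) = 2.00000 bits

D_KL(P||U) = 2.00000 - 1.51881 = 0.48119 ≈ 0.4812 bits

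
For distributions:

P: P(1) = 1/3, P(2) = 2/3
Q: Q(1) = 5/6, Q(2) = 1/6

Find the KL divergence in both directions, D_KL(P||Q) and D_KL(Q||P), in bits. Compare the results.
D_KL(P||Q) = 0.8927 bits, D_KL(Q||P) = 0.7683 bits. D_KL(P||Q) is larger than D_KL(Q||P) by 0.1244 bits; the two directions differ.

D_KL(P||Q) = Σ P(x) log₂(P(x)/Q(x))

Computing term by term:
  P(1)·log₂(P(1)/Q(1)) = (1/3)·log₂((1/3)/(5/6)) = -0.44064
  P(2)·log₂(P(2)/Q(2)) = (2/3)·log₂((2/3)/(1/6)) = 1.33333

D_KL(P||Q) = -0.44064 + 1.33333 = 0.89269 ≈ 0.8927 bits

D_KL(Q||P) = Σ Q(x) log₂(Q(x)/P(x))

Computing term by term:
  Q(1)·log₂(Q(1)/P(1)) = (5/6)·log₂((5/6)/(1/3)) = 1.10161
  Q(2)·log₂(Q(2)/P(2)) = (1/6)·log₂((1/6)/(2/3)) = -0.33333

D_KL(Q||P) = 1.10161 - 0.33333 = 0.76828 ≈ 0.7683 bits

These are NOT equal (difference: 0.1244 bits). KL divergence is asymmetric: D_KL(P||Q) ≠ D_KL(Q||P) in general.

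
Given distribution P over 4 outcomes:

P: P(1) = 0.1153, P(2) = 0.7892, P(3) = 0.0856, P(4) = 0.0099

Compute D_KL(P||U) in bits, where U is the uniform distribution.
1.0016 bits

U(i) = 1/4 for all i

D_KL(P||U) = Σ P(x) log₂(P(x) / (1/4))
           = Σ P(x) log₂(P(x)) + log₂(4)
           = log₂(4) - H(P)

H(P) = -Σ P(x) log₂(P(x)):
  -P(1)·log₂(P(1)) = -(0.1153)·log₂(0.1153) = 0.35934
  -P(2)·log₂(P(2)) = -(0.7892)·log₂(0.7892) = 0.26954
  -P(3)·log₂(P(3)) = -(0.0856)·log₂(0.0856) = 0.30356
  -P(4)·log₂(P(4)) = -(0.0099)·log₂(0.0099) = 0.06592
H(P) = 0.35934 + 0.26954 + 0.30356 + 0.06592 = 0.99836 bits

log₂(4) = 2.00000 bits

D_KL(P||U) = 2.00000 - 0.99836 = 1.00164 ≈ 1.0016 bits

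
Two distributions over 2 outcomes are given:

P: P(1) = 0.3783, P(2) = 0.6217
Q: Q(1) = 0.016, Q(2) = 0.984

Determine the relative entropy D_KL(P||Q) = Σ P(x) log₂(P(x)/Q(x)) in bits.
1.3145 bits

D_KL(P||Q) = Σ P(x) log₂(P(x)/Q(x))

Computing term by term:
  P(1)·log₂(P(1)/Q(1)) = 0.3783·log₂(0.3783/0.016) = 1.72633
  P(2)·log₂(P(2)/Q(2)) = 0.6217·log₂(0.6217/0.984) = -0.41184

D_KL(P||Q) = 1.72633 - 0.41184 = 1.31449 ≈ 1.3145 bits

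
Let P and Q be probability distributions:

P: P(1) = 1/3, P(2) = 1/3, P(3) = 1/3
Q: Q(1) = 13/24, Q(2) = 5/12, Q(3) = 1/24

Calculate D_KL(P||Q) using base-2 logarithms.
0.6592 bits

D_KL(P||Q) = Σ P(x) log₂(P(x)/Q(x))

Computing term by term:
  P(1)·log₂(P(1)/Q(1)) = (1/3)·log₂((1/3)/(13/24)) = -0.23348
  P(2)·log₂(P(2)/Q(2)) = (1/3)·log₂((1/3)/(5/12)) = -0.10731
  P(3)·log₂(P(3)/Q(3)) = (1/3)·log₂((1/3)/(1/24)) = 1.00000

D_KL(P||Q) = -0.23348 - 0.10731 + 1.00000 = 0.65921 ≈ 0.6592 bits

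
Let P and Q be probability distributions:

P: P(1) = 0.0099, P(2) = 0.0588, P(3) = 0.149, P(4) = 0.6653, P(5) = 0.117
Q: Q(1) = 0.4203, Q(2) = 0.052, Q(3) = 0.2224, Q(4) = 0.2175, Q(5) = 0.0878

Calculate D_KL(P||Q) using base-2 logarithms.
0.9924 bits

D_KL(P||Q) = Σ P(x) log₂(P(x)/Q(x))

Computing term by term:
  P(1)·log₂(P(1)/Q(1)) = 0.0099·log₂(0.0099/0.4203) = -0.05354
  P(2)·log₂(P(2)/Q(2)) = 0.0588·log₂(0.0588/0.052) = 0.01043
  P(3)·log₂(P(3)/Q(3)) = 0.149·log₂(0.149/0.2224) = -0.08610
  P(4)·log₂(P(4)/Q(4)) = 0.6653·log₂(0.6653/0.2175) = 1.07312
  P(5)·log₂(P(5)/Q(5)) = 0.117·log₂(0.117/0.0878) = 0.04846

D_KL(P||Q) = -0.05354 + 0.01043 - 0.08610 + 1.07312 + 0.04846 = 0.99237 ≈ 0.9924 bits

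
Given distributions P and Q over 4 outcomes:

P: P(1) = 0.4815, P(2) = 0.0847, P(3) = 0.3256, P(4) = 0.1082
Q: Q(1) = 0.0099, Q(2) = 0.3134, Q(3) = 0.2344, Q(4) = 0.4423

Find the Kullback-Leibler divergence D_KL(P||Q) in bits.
2.4730 bits

D_KL(P||Q) = Σ P(x) log₂(P(x)/Q(x))

Computing term by term:
  P(1)·log₂(P(1)/Q(1)) = 0.4815·log₂(0.4815/0.0099) = 2.69831
  P(2)·log₂(P(2)/Q(2)) = 0.0847·log₂(0.0847/0.3134) = -0.15988
  P(3)·log₂(P(3)/Q(3)) = 0.3256·log₂(0.3256/0.2344) = 0.15438
  P(4)·log₂(P(4)/Q(4)) = 0.1082·log₂(0.1082/0.4423) = -0.21979

D_KL(P||Q) = 2.69831 - 0.15988 + 0.15438 - 0.21979 = 2.47302 ≈ 2.4730 bits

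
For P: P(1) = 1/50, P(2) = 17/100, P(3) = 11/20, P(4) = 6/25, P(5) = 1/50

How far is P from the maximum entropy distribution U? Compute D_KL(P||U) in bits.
0.6931 bits

U(i) = 1/5 for all i

D_KL(P||U) = Σ P(x) log₂(P(x) / (1/5))
           = Σ P(x) log₂(P(x)) + log₂(5)
           = log₂(5) - H(P)

H(P) = -Σ P(x) log₂(P(x)):
  -P(1)·log₂(P(1)) = -(1/50)·log₂(1/50) = 0.11288
  -P(2)·log₂(P(2)) = -(17/100)·log₂(17/100) = 0.43459
  -P(3)·log₂(P(3)) = -(11/20)·log₂(11/20) = 0.47437
  -P(4)·log₂(P(4)) = -(6/25)·log₂(6/25) = 0.49413
  -P(5)·log₂(P(5)) = -(1/50)·log₂(1/50) = 0.11288
H(P) = 0.11288 + 0.43459 + 0.47437 + 0.49413 + 0.11288 = 1.62885 bits

log₂(5) = 2.32193 bits

D_KL(P||U) = 2.32193 - 1.62885 = 0.69308 ≈ 0.6931 bits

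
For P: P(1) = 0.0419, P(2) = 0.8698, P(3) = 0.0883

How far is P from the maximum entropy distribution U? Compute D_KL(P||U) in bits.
0.9090 bits

U(i) = 1/3 for all i

D_KL(P||U) = Σ P(x) log₂(P(x) / (1/3))
           = Σ P(x) log₂(P(x)) + log₂(3)
           = log₂(3) - H(P)

H(P) = -Σ P(x) log₂(P(x)):
  -P(1)·log₂(P(1)) = -(0.0419)·log₂(0.0419) = 0.19177
  -P(2)·log₂(P(2)) = -(0.8698)·log₂(0.8698) = 0.17504
  -P(3)·log₂(P(3)) = -(0.0883)·log₂(0.0883) = 0.30918
H(P) = 0.19177 + 0.17504 + 0.30918 = 0.67599 bits

log₂(3) = 1.58496 bits

D_KL(P||U) = 1.58496 - 0.67599 = 0.90897 ≈ 0.9090 bits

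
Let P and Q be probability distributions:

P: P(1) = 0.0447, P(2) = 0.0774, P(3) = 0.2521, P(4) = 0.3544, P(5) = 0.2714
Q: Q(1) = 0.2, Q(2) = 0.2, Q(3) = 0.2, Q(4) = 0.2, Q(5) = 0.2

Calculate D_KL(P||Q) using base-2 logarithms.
0.2936 bits

D_KL(P||Q) = Σ P(x) log₂(P(x)/Q(x))

Computing term by term:
  P(1)·log₂(P(1)/Q(1)) = 0.0447·log₂(0.0447/0.2) = -0.09663
  P(2)·log₂(P(2)/Q(2)) = 0.0774·log₂(0.0774/0.2) = -0.10601
  P(3)·log₂(P(3)/Q(3)) = 0.2521·log₂(0.2521/0.2) = 0.08420
  P(4)·log₂(P(4)/Q(4)) = 0.3544·log₂(0.3544/0.2) = 0.29251
  P(5)·log₂(P(5)/Q(5)) = 0.2714·log₂(0.2714/0.2) = 0.11953

D_KL(P||Q) = -0.09663 - 0.10601 + 0.08420 + 0.29251 + 0.11953 = 0.29360 ≈ 0.2936 bits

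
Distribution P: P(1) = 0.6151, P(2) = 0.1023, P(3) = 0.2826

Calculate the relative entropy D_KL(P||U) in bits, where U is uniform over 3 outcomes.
0.3020 bits

U(i) = 1/3 for all i

D_KL(P||U) = Σ P(x) log₂(P(x) / (1/3))
           = Σ P(x) log₂(P(x)) + log₂(3)
           = log₂(3) - H(P)

H(P) = -Σ P(x) log₂(P(x)):
  -P(1)·log₂(P(1)) = -(0.6151)·log₂(0.6151) = 0.43125
  -P(2)·log₂(P(2)) = -(0.1023)·log₂(0.1023) = 0.33648
  -P(3)·log₂(P(3)) = -(0.2826)·log₂(0.2826) = 0.51523
H(P) = 0.43125 + 0.33648 + 0.51523 = 1.28296 bits

log₂(3) = 1.58496 bits

D_KL(P||U) = 1.58496 - 1.28296 = 0.30200 ≈ 0.3020 bits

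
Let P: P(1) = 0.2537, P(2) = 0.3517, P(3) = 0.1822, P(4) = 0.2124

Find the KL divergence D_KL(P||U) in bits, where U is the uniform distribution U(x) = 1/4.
0.0455 bits

U(i) = 1/4 for all i

D_KL(P||U) = Σ P(x) log₂(P(x) / (1/4))
           = Σ P(x) log₂(P(x)) + log₂(4)
           = log₂(4) - H(P)

H(P) = -Σ P(x) log₂(P(x)):
  -P(1)·log₂(P(1)) = -(0.2537)·log₂(0.2537) = 0.50202
  -P(2)·log₂(P(2)) = -(0.3517)·log₂(0.3517) = 0.53022
  -P(3)·log₂(P(3)) = -(0.1822)·log₂(0.1822) = 0.44756
  -P(4)·log₂(P(4)) = -(0.2124)·log₂(0.2124) = 0.47474
H(P) = 0.50202 + 0.53022 + 0.44756 + 0.47474 = 1.95454 bits

log₂(4) = 2.00000 bits

D_KL(P||U) = 2.00000 - 1.95454 = 0.04546 ≈ 0.0455 bits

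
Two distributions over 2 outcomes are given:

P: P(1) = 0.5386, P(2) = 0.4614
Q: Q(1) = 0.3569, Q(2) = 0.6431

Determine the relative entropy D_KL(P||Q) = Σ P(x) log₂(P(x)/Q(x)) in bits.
0.0987 bits

D_KL(P||Q) = Σ P(x) log₂(P(x)/Q(x))

Computing term by term:
  P(1)·log₂(P(1)/Q(1)) = 0.5386·log₂(0.5386/0.3569) = 0.31976
  P(2)·log₂(P(2)/Q(2)) = 0.4614·log₂(0.4614/0.6431) = -0.22102

D_KL(P||Q) = 0.31976 - 0.22102 = 0.09874 ≈ 0.0987 bits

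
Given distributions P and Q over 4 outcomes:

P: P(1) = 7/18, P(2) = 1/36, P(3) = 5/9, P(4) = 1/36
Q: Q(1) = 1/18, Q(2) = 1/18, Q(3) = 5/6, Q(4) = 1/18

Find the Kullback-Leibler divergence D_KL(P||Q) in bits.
0.7112 bits

D_KL(P||Q) = Σ P(x) log₂(P(x)/Q(x))

Computing term by term:
  P(1)·log₂(P(1)/Q(1)) = (7/18)·log₂((7/18)/(1/18)) = 1.09175
  P(2)·log₂(P(2)/Q(2)) = (1/36)·log₂((1/36)/(1/18)) = -0.02778
  P(3)·log₂(P(3)/Q(3)) = (5/9)·log₂((5/9)/(5/6)) = -0.32498
  P(4)·log₂(P(4)/Q(4)) = (1/36)·log₂((1/36)/(1/18)) = -0.02778

D_KL(P||Q) = 1.09175 - 0.02778 - 0.32498 - 0.02778 = 0.71121 ≈ 0.7112 bits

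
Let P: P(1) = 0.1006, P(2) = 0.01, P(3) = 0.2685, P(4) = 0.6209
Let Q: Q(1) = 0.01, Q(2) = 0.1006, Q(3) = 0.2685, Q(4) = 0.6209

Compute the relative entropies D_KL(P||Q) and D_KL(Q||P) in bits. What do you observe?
D_KL(P||Q) = 0.3017 bits, D_KL(Q||P) = 0.3017 bits. The two directions give the same value here, because Q is a self-inverse relabeling of P; in general KL divergence is asymmetric.

D_KL(P||Q) = Σ P(x) log₂(P(x)/Q(x))

Computing term by term:
  P(1)·log₂(P(1)/Q(1)) = 0.1006·log₂(0.1006/0.01) = 0.33505
  P(2)·log₂(P(2)/Q(2)) = 0.01·log₂(0.01/0.1006) = -0.03331
  P(3)·log₂(P(3)/Q(3)) = 0.2685·log₂(0.2685/0.2685) = 0.00000
  P(4)·log₂(P(4)/Q(4)) = 0.6209·log₂(0.6209/0.6209) = 0.00000

D_KL(P||Q) = 0.33505 - 0.03331 + 0.00000 + 0.00000 = 0.30174 ≈ 0.3017 bits

D_KL(Q||P) = Σ Q(x) log₂(Q(x)/P(x))

Computing term by term:
  Q(1)·log₂(Q(1)/P(1)) = 0.01·log₂(0.01/0.1006) = -0.03331
  Q(2)·log₂(Q(2)/P(2)) = 0.1006·log₂(0.1006/0.01) = 0.33505
  Q(3)·log₂(Q(3)/P(3)) = 0.2685·log₂(0.2685/0.2685) = 0.00000
  Q(4)·log₂(Q(4)/P(4)) = 0.6209·log₂(0.6209/0.6209) = 0.00000

D_KL(Q||P) = -0.03331 + 0.33505 + 0.00000 + 0.00000 = 0.30174 ≈ 0.3017 bits

These ARE equal here. Q is P with outcomes relabeled (Q(1) = P(2), Q(2) = P(1)) by a relabeling that is its own inverse, so the two sums contain exactly the same terms in a different order. This is a special case — KL divergence is not symmetric in general: D_KL(P||Q) ≠ D_KL(Q||P) for most P, Q.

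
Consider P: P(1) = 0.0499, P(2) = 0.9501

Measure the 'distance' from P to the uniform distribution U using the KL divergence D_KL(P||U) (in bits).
0.7140 bits

U(i) = 1/2 for all i

D_KL(P||U) = Σ P(x) log₂(P(x) / (1/2))
           = Σ P(x) log₂(P(x)) + log₂(2)
           = log₂(2) - H(P)

H(P) = -Σ P(x) log₂(P(x)):
  -P(1)·log₂(P(1)) = -(0.0499)·log₂(0.0499) = 0.21581
  -P(2)·log₂(P(2)) = -(0.9501)·log₂(0.9501) = 0.07016
H(P) = 0.21581 + 0.07016 = 0.28597 bits

log₂(2) = 1.00000 bits

D_KL(P||U) = 1.00000 - 0.28597 = 0.71403 ≈ 0.7140 bits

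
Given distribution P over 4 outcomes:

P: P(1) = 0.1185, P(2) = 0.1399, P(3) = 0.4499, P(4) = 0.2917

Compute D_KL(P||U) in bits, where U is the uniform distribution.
0.2015 bits

U(i) = 1/4 for all i

D_KL(P||U) = Σ P(x) log₂(P(x) / (1/4))
           = Σ P(x) log₂(P(x)) + log₂(4)
           = log₂(4) - H(P)

H(P) = -Σ P(x) log₂(P(x)):
  -P(1)·log₂(P(1)) = -(0.1185)·log₂(0.1185) = 0.36463
  -P(2)·log₂(P(2)) = -(0.1399)·log₂(0.1399) = 0.39697
  -P(3)·log₂(P(3)) = -(0.4499)·log₂(0.4499) = 0.51843
  -P(4)·log₂(P(4)) = -(0.2917)·log₂(0.2917) = 0.51848
H(P) = 0.36463 + 0.39697 + 0.51843 + 0.51848 = 1.79851 bits

log₂(4) = 2.00000 bits

D_KL(P||U) = 2.00000 - 1.79851 = 0.20149 ≈ 0.2015 bits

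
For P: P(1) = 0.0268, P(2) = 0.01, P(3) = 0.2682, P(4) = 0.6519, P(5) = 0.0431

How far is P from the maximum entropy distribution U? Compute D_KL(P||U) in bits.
1.0084 bits

U(i) = 1/5 for all i

D_KL(P||U) = Σ P(x) log₂(P(x) / (1/5))
           = Σ P(x) log₂(P(x)) + log₂(5)
           = log₂(5) - H(P)

H(P) = -Σ P(x) log₂(P(x)):
  -P(1)·log₂(P(1)) = -(0.0268)·log₂(0.0268) = 0.13994
  -P(2)·log₂(P(2)) = -(0.01)·log₂(0.01) = 0.06644
  -P(3)·log₂(P(3)) = -(0.2682)·log₂(0.2682) = 0.50921
  -P(4)·log₂(P(4)) = -(0.6519)·log₂(0.6519) = 0.40240
  -P(5)·log₂(P(5)) = -(0.0431)·log₂(0.0431) = 0.19551
H(P) = 0.13994 + 0.06644 + 0.50921 + 0.40240 + 0.19551 = 1.31350 bits

log₂(5) = 2.32193 bits

D_KL(P||U) = 2.32193 - 1.31350 = 1.00843 ≈ 1.0084 bits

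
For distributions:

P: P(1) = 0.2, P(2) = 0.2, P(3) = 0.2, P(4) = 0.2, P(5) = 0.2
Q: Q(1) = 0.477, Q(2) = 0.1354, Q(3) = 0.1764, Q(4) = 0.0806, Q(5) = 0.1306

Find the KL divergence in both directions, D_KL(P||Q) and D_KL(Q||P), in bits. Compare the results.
D_KL(P||Q) = 0.2832 bits, D_KL(Q||P) = 0.3040 bits. D_KL(Q||P) is larger than D_KL(P||Q) by 0.0208 bits; the two directions differ.

D_KL(P||Q) = Σ P(x) log₂(P(x)/Q(x))

Computing term by term:
  P(1)·log₂(P(1)/Q(1)) = 0.2·log₂(0.2/0.477) = -0.25080
  P(2)·log₂(P(2)/Q(2)) = 0.2·log₂(0.2/0.1354) = 0.11255
  P(3)·log₂(P(3)/Q(3)) = 0.2·log₂(0.2/0.1764) = 0.03623
  P(4)·log₂(P(4)/Q(4)) = 0.2·log₂(0.2/0.0806) = 0.26223
  P(5)·log₂(P(5)/Q(5)) = 0.2·log₂(0.2/0.1306) = 0.12297

D_KL(P||Q) = -0.25080 + 0.11255 + 0.03623 + 0.26223 + 0.12297 = 0.28318 ≈ 0.2832 bits

D_KL(Q||P) = Σ Q(x) log₂(Q(x)/P(x))

Computing term by term:
  Q(1)·log₂(Q(1)/P(1)) = 0.477·log₂(0.477/0.2) = 0.59815
  Q(2)·log₂(Q(2)/P(2)) = 0.1354·log₂(0.1354/0.2) = -0.07620
  Q(3)·log₂(Q(3)/P(3)) = 0.1764·log₂(0.1764/0.2) = -0.03195
  Q(4)·log₂(Q(4)/P(4)) = 0.0806·log₂(0.0806/0.2) = -0.10568
  Q(5)·log₂(Q(5)/P(5)) = 0.1306·log₂(0.1306/0.2) = -0.08030

D_KL(Q||P) = 0.59815 - 0.07620 - 0.03195 - 0.10568 - 0.08030 = 0.30402 ≈ 0.3040 bits

These are NOT equal (difference: 0.0208 bits). KL divergence is asymmetric: D_KL(P||Q) ≠ D_KL(Q||P) in general.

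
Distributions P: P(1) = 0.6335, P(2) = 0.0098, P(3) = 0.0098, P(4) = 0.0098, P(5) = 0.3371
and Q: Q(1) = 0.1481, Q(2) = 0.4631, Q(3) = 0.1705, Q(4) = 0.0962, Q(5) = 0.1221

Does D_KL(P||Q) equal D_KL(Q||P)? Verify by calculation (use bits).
D_KL(P||Q) = 1.6950 bits, D_KL(Q||P) = 3.1061 bits. No — D_KL(P||Q) ≠ D_KL(Q||P) for this pair.

D_KL(P||Q) = Σ P(x) log₂(P(x)/Q(x))

Computing term by term:
  P(1)·log₂(P(1)/Q(1)) = 0.6335·log₂(0.6335/0.1481) = 1.32831
  P(2)·log₂(P(2)/Q(2)) = 0.0098·log₂(0.0098/0.4631) = -0.05451
  P(3)·log₂(P(3)/Q(3)) = 0.0098·log₂(0.0098/0.1705) = -0.04038
  P(4)·log₂(P(4)/Q(4)) = 0.0098·log₂(0.0098/0.0962) = -0.03229
  P(5)·log₂(P(5)/Q(5)) = 0.3371·log₂(0.3371/0.1221) = 0.49389

D_KL(P||Q) = 1.32831 - 0.05451 - 0.04038 - 0.03229 + 0.49389 = 1.69502 ≈ 1.6950 bits

D_KL(Q||P) = Σ Q(x) log₂(Q(x)/P(x))

Computing term by term:
  Q(1)·log₂(Q(1)/P(1)) = 0.1481·log₂(0.1481/0.6335) = -0.31053
  Q(2)·log₂(Q(2)/P(2)) = 0.4631·log₂(0.4631/0.0098) = 2.57595
  Q(3)·log₂(Q(3)/P(3)) = 0.1705·log₂(0.1705/0.0098) = 0.70260
  Q(4)·log₂(Q(4)/P(4)) = 0.0962·log₂(0.0962/0.0098) = 0.31700
  Q(5)·log₂(Q(5)/P(5)) = 0.1221·log₂(0.1221/0.3371) = -0.17889

D_KL(Q||P) = -0.31053 + 2.57595 + 0.70260 + 0.31700 - 0.17889 = 3.10613 ≈ 3.1061 bits

These are NOT equal (difference: 1.4111 bits). KL divergence is asymmetric: D_KL(P||Q) ≠ D_KL(Q||P) in general.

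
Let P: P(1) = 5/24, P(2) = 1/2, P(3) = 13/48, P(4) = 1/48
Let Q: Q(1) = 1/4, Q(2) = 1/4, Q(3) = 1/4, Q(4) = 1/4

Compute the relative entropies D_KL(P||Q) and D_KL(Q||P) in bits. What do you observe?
D_KL(P||Q) = 0.4018 bits, D_KL(Q||P) = 0.6831 bits. The two directions give different values (D_KL(Q||P) exceeds D_KL(P||Q) by 0.2813 bits): KL divergence is asymmetric.

D_KL(P||Q) = Σ P(x) log₂(P(x)/Q(x))

Computing term by term:
  P(1)·log₂(P(1)/Q(1)) = (5/24)·log₂((5/24)/(1/4)) = -0.05480
  P(2)·log₂(P(2)/Q(2)) = (1/2)·log₂((1/2)/(1/4)) = 0.50000
  P(3)·log₂(P(3)/Q(3)) = (13/48)·log₂((13/48)/(1/4)) = 0.03128
  P(4)·log₂(P(4)/Q(4)) = (1/48)·log₂((1/48)/(1/4)) = -0.07469

D_KL(P||Q) = -0.05480 + 0.50000 + 0.03128 - 0.07469 = 0.40179 ≈ 0.4018 bits

D_KL(Q||P) = Σ Q(x) log₂(Q(x)/P(x))

Computing term by term:
  Q(1)·log₂(Q(1)/P(1)) = (1/4)·log₂((1/4)/(5/24)) = 0.06576
  Q(2)·log₂(Q(2)/P(2)) = (1/4)·log₂((1/4)/(1/2)) = -0.25000
  Q(3)·log₂(Q(3)/P(3)) = (1/4)·log₂((1/4)/(13/48)) = -0.02887
  Q(4)·log₂(Q(4)/P(4)) = (1/4)·log₂((1/4)/(1/48)) = 0.89624

D_KL(Q||P) = 0.06576 - 0.25000 - 0.02887 + 0.89624 = 0.68313 ≈ 0.6831 bits

These are NOT equal (difference: 0.2813 bits). KL divergence is asymmetric: D_KL(P||Q) ≠ D_KL(Q||P) in general.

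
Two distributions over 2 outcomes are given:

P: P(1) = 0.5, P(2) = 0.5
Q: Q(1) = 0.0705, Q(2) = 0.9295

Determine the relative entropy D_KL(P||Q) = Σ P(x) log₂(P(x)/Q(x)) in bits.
0.9659 bits

D_KL(P||Q) = Σ P(x) log₂(P(x)/Q(x))

Computing term by term:
  P(1)·log₂(P(1)/Q(1)) = 0.5·log₂(0.5/0.0705) = 1.41312
  P(2)·log₂(P(2)/Q(2)) = 0.5·log₂(0.5/0.9295) = -0.44726

D_KL(P||Q) = 1.41312 - 0.44726 = 0.96586 ≈ 0.9659 bits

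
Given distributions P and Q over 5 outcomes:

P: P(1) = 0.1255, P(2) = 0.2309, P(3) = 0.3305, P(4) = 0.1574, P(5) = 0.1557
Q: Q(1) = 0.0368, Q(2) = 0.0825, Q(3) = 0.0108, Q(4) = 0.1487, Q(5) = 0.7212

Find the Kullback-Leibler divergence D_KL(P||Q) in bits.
1.8647 bits

D_KL(P||Q) = Σ P(x) log₂(P(x)/Q(x))

Computing term by term:
  P(1)·log₂(P(1)/Q(1)) = 0.1255·log₂(0.1255/0.0368) = 0.22212
  P(2)·log₂(P(2)/Q(2)) = 0.2309·log₂(0.2309/0.0825) = 0.34284
  P(3)·log₂(P(3)/Q(3)) = 0.3305·log₂(0.3305/0.0108) = 1.63120
  P(4)·log₂(P(4)/Q(4)) = 0.1574·log₂(0.1574/0.1487) = 0.01291
  P(5)·log₂(P(5)/Q(5)) = 0.1557·log₂(0.1557/0.7212) = -0.34435

D_KL(P||Q) = 0.22212 + 0.34284 + 1.63120 + 0.01291 - 0.34435 = 1.86472 ≈ 1.8647 bits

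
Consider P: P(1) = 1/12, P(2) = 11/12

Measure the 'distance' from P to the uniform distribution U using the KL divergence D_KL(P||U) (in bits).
0.5862 bits

U(i) = 1/2 for all i

D_KL(P||U) = Σ P(x) log₂(P(x) / (1/2))
           = Σ P(x) log₂(P(x)) + log₂(2)
           = log₂(2) - H(P)

H(P) = -Σ P(x) log₂(P(x)):
  -P(1)·log₂(P(1)) = -(1/12)·log₂(1/12) = 0.29875
  -P(2)·log₂(P(2)) = -(11/12)·log₂(11/12) = 0.11507
H(P) = 0.29875 + 0.11507 = 0.41382 bits

log₂(2) = 1.00000 bits

D_KL(P||U) = 1.00000 - 0.41382 = 0.58618 ≈ 0.5862 bits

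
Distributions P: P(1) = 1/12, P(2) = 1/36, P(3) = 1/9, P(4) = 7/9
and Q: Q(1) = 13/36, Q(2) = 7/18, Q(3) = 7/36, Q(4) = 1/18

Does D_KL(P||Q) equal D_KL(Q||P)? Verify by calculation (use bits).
D_KL(P||Q) = 2.5895 bits, D_KL(Q||P) = 2.1900 bits. No — D_KL(P||Q) ≠ D_KL(Q||P) for this pair.

D_KL(P||Q) = Σ P(x) log₂(P(x)/Q(x))

Computing term by term:
  P(1)·log₂(P(1)/Q(1)) = (1/12)·log₂((1/12)/(13/36)) = -0.17629
  P(2)·log₂(P(2)/Q(2)) = (1/36)·log₂((1/36)/(7/18)) = -0.10576
  P(3)·log₂(P(3)/Q(3)) = (1/9)·log₂((1/9)/(7/36)) = -0.08971
  P(4)·log₂(P(4)/Q(4)) = (7/9)·log₂((7/9)/(1/18)) = 2.96128

D_KL(P||Q) = -0.17629 - 0.10576 - 0.08971 + 2.96128 = 2.58952 ≈ 2.5895 bits

D_KL(Q||P) = Σ Q(x) log₂(Q(x)/P(x))

Computing term by term:
  Q(1)·log₂(Q(1)/P(1)) = (13/36)·log₂((13/36)/(1/12)) = 0.76392
  Q(2)·log₂(Q(2)/P(2)) = (7/18)·log₂((7/18)/(1/36)) = 1.48064
  Q(3)·log₂(Q(3)/P(3)) = (7/36)·log₂((7/36)/(1/9)) = 0.15699
  Q(4)·log₂(Q(4)/P(4)) = (1/18)·log₂((1/18)/(7/9)) = -0.21152

D_KL(Q||P) = 0.76392 + 1.48064 + 0.15699 - 0.21152 = 2.19003 ≈ 2.1900 bits

These are NOT equal (difference: 0.3995 bits). KL divergence is asymmetric: D_KL(P||Q) ≠ D_KL(Q||P) in general.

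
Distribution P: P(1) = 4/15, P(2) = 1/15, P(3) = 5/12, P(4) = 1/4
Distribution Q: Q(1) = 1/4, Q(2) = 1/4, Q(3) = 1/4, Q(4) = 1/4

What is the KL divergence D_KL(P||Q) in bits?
0.2048 bits

D_KL(P||Q) = Σ P(x) log₂(P(x)/Q(x))

Computing term by term:
  P(1)·log₂(P(1)/Q(1)) = (4/15)·log₂((4/15)/(1/4)) = 0.02483
  P(2)·log₂(P(2)/Q(2)) = (1/15)·log₂((1/15)/(1/4)) = -0.12713
  P(3)·log₂(P(3)/Q(3)) = (5/12)·log₂((5/12)/(1/4)) = 0.30707
  P(4)·log₂(P(4)/Q(4)) = (1/4)·log₂((1/4)/(1/4)) = 0.00000

D_KL(P||Q) = 0.02483 - 0.12713 + 0.30707 + 0.00000 = 0.20477 ≈ 0.2048 bits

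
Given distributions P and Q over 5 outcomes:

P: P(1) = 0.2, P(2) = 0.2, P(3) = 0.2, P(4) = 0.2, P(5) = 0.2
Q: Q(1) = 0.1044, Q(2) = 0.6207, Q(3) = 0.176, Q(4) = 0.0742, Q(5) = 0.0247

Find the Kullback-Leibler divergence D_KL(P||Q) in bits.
0.7873 bits

D_KL(P||Q) = Σ P(x) log₂(P(x)/Q(x))

Computing term by term:
  P(1)·log₂(P(1)/Q(1)) = 0.2·log₂(0.2/0.1044) = 0.18758
  P(2)·log₂(P(2)/Q(2)) = 0.2·log₂(0.2/0.6207) = -0.32678
  P(3)·log₂(P(3)/Q(3)) = 0.2·log₂(0.2/0.176) = 0.03688
  P(4)·log₂(P(4)/Q(4)) = 0.2·log₂(0.2/0.0742) = 0.28610
  P(5)·log₂(P(5)/Q(5)) = 0.2·log₂(0.2/0.0247) = 0.60348

D_KL(P||Q) = 0.18758 - 0.32678 + 0.03688 + 0.28610 + 0.60348 = 0.78726 ≈ 0.7873 bits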